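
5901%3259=2642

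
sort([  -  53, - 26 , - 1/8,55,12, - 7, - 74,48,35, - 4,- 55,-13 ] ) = [ - 74, - 55, - 53, - 26,  -  13, - 7, - 4, - 1/8, 12,35,48, 55 ]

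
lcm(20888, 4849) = 271544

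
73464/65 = 1130  +  14/65 = 1130.22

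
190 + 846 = 1036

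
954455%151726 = 44099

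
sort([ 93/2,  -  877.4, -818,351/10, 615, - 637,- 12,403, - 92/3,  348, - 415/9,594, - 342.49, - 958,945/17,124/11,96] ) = [ - 958,-877.4, - 818, - 637,-342.49 , - 415/9, - 92/3, - 12,124/11,351/10,93/2,945/17, 96,  348,403,594,615 ] 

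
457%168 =121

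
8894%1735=219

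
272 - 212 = 60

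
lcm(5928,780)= 29640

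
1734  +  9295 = 11029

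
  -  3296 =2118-5414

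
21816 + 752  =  22568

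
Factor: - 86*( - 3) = 2^1*3^1*43^1=258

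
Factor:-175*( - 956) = 2^2*5^2*7^1 *239^1=167300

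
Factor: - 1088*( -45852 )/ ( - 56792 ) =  - 6235872/7099 = - 2^5*3^1*17^1*31^ ( - 1)*229^( - 1 )*3821^1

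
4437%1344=405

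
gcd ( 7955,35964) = 37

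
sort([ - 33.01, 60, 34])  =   [-33.01, 34, 60]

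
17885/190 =3577/38 = 94.13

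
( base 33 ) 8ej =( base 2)10001111101001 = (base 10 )9193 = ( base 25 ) ehi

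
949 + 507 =1456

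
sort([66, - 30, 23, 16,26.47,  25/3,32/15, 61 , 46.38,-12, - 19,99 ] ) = [-30,  -  19,-12,  32/15, 25/3,16,  23,  26.47, 46.38,61, 66 , 99]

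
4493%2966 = 1527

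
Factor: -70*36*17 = -42840 = -  2^3*3^2 * 5^1*7^1*17^1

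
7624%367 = 284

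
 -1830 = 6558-8388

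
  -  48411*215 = - 10408365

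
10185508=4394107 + 5791401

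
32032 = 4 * 8008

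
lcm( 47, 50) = 2350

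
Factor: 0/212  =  0= 0^1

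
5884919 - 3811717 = 2073202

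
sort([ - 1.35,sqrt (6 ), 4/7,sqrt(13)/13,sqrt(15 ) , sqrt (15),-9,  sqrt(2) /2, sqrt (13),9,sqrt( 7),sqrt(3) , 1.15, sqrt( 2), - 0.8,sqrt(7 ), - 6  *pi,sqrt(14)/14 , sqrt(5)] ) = [-6*pi,- 9, - 1.35, - 0.8,sqrt( 14 )/14, sqrt (13 )/13,4/7,sqrt ( 2) /2,1.15,sqrt(2),sqrt (3), sqrt(5),sqrt( 6 ), sqrt( 7),sqrt(7 ),sqrt (13 ) , sqrt ( 15 ), sqrt(15 ),9]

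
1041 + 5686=6727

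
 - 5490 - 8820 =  - 14310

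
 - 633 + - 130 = - 763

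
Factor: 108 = 2^2*3^3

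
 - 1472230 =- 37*39790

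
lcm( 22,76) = 836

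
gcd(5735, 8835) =155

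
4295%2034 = 227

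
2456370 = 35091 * 70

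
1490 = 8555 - 7065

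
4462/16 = 278 + 7/8 = 278.88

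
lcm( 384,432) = 3456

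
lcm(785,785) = 785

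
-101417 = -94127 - 7290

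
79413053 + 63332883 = 142745936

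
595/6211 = 595/6211= 0.10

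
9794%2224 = 898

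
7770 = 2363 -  - 5407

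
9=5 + 4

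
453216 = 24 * 18884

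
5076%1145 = 496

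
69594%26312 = 16970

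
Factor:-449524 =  - 2^2 * 41^1*2741^1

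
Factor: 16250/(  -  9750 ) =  - 5/3 =- 3^( - 1) * 5^1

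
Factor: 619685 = 5^1*11^1 * 19^1 *593^1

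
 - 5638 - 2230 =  - 7868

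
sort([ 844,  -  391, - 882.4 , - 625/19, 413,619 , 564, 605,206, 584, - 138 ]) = [-882.4, - 391, - 138, - 625/19, 206, 413, 564, 584, 605, 619, 844]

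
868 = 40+828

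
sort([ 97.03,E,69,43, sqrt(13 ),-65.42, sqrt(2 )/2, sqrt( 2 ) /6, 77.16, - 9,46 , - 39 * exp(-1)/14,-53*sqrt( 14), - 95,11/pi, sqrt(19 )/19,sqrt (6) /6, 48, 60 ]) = [ - 53 * sqrt( 14), - 95,- 65.42, - 9, - 39 * exp( - 1)/14,sqrt (19)/19,  sqrt( 2)/6, sqrt(6)/6,sqrt( 2) /2 , E, 11/pi,  sqrt( 13 ), 43 , 46,48, 60,69,77.16, 97.03] 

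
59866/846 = 29933/423 = 70.76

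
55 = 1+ 54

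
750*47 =35250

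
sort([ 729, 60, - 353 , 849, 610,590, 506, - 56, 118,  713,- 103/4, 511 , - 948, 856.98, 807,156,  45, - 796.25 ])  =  [-948, - 796.25, - 353, - 56, -103/4, 45, 60, 118, 156,506, 511,590, 610, 713,729,807, 849,856.98 ] 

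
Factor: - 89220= - 2^2*3^1*5^1 * 1487^1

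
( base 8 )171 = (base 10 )121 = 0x79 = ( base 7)232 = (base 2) 1111001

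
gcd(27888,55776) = 27888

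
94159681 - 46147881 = 48011800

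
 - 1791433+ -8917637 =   -  10709070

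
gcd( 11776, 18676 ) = 92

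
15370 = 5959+9411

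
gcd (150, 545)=5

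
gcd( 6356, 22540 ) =28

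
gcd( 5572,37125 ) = 1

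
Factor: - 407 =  - 11^1*37^1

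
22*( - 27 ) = -594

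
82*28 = 2296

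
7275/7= 1039  +  2/7 = 1039.29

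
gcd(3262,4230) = 2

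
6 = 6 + 0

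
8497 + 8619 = 17116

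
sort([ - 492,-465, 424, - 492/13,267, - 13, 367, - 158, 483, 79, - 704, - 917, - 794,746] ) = [ - 917,-794, - 704, - 492,-465,-158, -492/13, -13,  79,267,367 , 424,483,746] 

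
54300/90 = 1810/3 = 603.33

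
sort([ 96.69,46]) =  [ 46,  96.69]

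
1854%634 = 586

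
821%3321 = 821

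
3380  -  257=3123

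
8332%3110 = 2112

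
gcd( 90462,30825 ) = 3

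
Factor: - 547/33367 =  - 1/61=- 61^( - 1)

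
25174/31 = 812 + 2/31 = 812.06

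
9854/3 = 9854/3=3284.67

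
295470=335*882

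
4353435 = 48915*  89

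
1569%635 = 299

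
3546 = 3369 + 177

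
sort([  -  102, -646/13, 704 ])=[ - 102, - 646/13, 704] 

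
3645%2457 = 1188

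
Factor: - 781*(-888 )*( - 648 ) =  - 449406144=- 2^6*3^5*11^1*37^1*71^1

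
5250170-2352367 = 2897803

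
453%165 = 123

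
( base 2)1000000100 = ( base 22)11a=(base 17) 1d6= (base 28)ic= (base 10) 516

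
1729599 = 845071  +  884528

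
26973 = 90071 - 63098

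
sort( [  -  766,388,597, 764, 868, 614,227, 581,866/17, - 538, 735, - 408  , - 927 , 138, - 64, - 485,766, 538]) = [ - 927,-766, - 538, - 485,-408, - 64,866/17,138, 227, 388, 538,581,  597, 614,  735,764,766, 868]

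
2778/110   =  1389/55  =  25.25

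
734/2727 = 734/2727 = 0.27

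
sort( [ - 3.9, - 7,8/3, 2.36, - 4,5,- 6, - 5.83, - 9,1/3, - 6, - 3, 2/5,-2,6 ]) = [ - 9, - 7, - 6, - 6, - 5.83, - 4,  -  3.9, - 3, - 2, 1/3,2/5, 2.36, 8/3 , 5,6]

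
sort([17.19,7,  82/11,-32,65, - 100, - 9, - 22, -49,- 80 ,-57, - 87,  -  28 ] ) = [ - 100,-87, - 80 , - 57,-49 ,-32,- 28,- 22, - 9,  7,82/11,17.19,65] 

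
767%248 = 23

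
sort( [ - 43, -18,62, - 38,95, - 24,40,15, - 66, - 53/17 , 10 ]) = [ - 66 , - 43, - 38, - 24,  -  18, - 53/17, 10, 15,40,  62, 95 ]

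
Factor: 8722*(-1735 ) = -2^1*5^1*7^2*89^1*347^1 = - 15132670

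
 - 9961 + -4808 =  - 14769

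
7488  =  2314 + 5174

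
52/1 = 52=52.00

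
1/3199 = 1/3199 = 0.00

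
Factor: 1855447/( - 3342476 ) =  - 2^(-2)*11^1*43^( - 1)*19433^( - 1)*168677^1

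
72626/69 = 72626/69 = 1052.55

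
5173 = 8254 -3081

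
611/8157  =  611/8157 = 0.07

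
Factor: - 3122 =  - 2^1 * 7^1*223^1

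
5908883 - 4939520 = 969363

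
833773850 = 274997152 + 558776698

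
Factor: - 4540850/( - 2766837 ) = 2^1 * 3^ (-1 )*5^2*19^( - 1)*197^1*461^1*48541^( - 1) 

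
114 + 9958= 10072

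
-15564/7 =-15564/7 = - 2223.43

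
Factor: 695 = 5^1 * 139^1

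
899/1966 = 899/1966=0.46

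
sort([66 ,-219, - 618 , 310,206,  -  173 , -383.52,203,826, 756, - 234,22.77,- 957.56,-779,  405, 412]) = [ - 957.56,- 779 ,  -  618,- 383.52 ,-234, - 219 , - 173,22.77,66 , 203 , 206, 310,405,412,756,  826 ] 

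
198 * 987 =195426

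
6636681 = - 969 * ( - 6849 ) 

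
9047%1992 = 1079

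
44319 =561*79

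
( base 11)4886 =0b1100011110010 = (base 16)18f2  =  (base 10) 6386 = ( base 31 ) 6k0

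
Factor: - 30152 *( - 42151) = 2^3 * 61^1*691^1*3769^1=   1270936952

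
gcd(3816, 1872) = 72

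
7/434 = 1/62 = 0.02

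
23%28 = 23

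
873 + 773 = 1646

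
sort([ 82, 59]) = [59,82]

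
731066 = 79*9254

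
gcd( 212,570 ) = 2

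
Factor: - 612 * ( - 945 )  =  2^2*3^5*5^1*7^1*17^1 = 578340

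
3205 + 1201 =4406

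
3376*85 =286960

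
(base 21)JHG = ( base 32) 8hg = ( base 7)34342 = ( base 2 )10001000110000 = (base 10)8752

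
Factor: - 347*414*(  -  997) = 2^1*3^2*23^1*347^1*997^1 = 143227026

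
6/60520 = 3/30260 = 0.00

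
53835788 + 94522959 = 148358747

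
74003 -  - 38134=112137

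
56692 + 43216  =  99908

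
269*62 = 16678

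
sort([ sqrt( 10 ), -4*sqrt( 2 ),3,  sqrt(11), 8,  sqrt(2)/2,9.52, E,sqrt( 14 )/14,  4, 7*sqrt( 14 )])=[ - 4*sqrt( 2), sqrt ( 14) /14,  sqrt(2 ) /2 , E,  3,  sqrt( 10),  sqrt(11 ),4, 8,9.52,7*sqrt( 14 )]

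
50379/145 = 50379/145 = 347.44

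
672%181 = 129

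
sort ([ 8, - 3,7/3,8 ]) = [ - 3, 7/3,8, 8 ]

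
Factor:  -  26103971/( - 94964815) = 5^( -1) * 11^(-1)*23^( - 1)* 41^(  -  1) * 929^1*1831^ (  -  1 )* 28099^1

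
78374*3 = 235122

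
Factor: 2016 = 2^5*3^2*7^1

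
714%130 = 64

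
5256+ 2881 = 8137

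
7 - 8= -1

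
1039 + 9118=10157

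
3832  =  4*958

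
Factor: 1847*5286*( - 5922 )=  - 57817919124 = - 2^2*3^3 * 7^1* 47^1*881^1*1847^1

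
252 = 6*42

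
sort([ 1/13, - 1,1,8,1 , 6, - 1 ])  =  [ - 1,-1, 1/13,1, 1,  6, 8 ] 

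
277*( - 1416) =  - 392232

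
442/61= 7 + 15/61 = 7.25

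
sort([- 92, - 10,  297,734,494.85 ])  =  [- 92, - 10,  297,494.85,734]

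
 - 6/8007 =  -  2/2669 = -0.00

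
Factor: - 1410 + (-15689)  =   - 17099 = - 17099^1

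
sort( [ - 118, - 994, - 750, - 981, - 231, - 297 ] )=[ - 994, - 981 , - 750, - 297, - 231, - 118]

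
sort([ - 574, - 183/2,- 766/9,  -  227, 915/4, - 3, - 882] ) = [ - 882, - 574, - 227, - 183/2,-766/9, - 3,  915/4] 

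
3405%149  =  127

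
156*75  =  11700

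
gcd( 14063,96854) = 1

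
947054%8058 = 4268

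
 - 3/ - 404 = 3/404 = 0.01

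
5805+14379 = 20184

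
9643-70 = 9573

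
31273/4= 31273/4 = 7818.25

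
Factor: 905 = 5^1 * 181^1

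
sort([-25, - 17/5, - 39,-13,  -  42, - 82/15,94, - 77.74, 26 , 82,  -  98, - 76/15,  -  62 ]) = [ - 98, - 77.74,  -  62, -42,-39, - 25,-13, - 82/15,-76/15,  -  17/5 , 26, 82,94]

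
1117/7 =159+4/7= 159.57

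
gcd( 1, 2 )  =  1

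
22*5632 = 123904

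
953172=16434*58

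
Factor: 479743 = 11^1*43613^1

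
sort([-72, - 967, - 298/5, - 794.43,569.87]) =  [  -  967, - 794.43,  -  72, - 298/5,  569.87 ] 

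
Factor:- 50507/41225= - 2971/2425 = - 5^( - 2) * 97^( - 1 ) * 2971^1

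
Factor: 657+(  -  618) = 3^1*13^1= 39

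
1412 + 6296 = 7708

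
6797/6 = 6797/6 = 1132.83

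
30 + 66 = 96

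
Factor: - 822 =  - 2^1*3^1*137^1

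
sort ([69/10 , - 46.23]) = [ - 46.23,69/10]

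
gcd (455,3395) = 35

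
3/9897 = 1/3299 =0.00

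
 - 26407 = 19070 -45477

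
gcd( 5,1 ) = 1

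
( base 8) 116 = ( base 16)4E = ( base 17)4A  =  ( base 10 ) 78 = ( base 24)36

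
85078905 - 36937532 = 48141373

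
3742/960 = 1871/480 = 3.90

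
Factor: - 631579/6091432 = - 2^( - 3) * 13^1*19^1*2557^1  *  761429^( - 1 ) 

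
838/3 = 838/3= 279.33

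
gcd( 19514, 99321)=1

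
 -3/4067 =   -  3/4067 = - 0.00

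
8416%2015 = 356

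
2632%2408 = 224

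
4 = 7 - 3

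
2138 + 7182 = 9320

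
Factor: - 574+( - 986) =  - 2^3*3^1*5^1*13^1 = - 1560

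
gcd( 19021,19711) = 23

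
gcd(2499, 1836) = 51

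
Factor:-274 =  - 2^1*137^1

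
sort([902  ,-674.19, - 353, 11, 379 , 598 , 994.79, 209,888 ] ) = [-674.19, - 353, 11,209, 379, 598,888,  902,994.79] 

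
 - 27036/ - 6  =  4506 + 0/1 = 4506.00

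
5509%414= 127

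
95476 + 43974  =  139450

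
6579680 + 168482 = 6748162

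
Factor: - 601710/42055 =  - 2^1*3^1*13^( - 1 )*31^1 = - 186/13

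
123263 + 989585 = 1112848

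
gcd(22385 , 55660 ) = 605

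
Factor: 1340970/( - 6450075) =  - 2^1*3^(-1)*5^(-1 )*109^( - 1 )*263^( - 1 )*44699^1 = - 89398/430005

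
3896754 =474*8221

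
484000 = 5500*88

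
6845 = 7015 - 170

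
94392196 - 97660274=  - 3268078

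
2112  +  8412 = 10524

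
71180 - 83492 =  - 12312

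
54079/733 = 73+570/733 = 73.78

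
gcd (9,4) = 1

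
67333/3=22444+1/3 = 22444.33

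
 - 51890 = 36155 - 88045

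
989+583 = 1572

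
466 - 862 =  - 396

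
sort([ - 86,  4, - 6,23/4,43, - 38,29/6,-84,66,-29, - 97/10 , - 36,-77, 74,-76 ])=[ - 86,  -  84, - 77,  -  76, - 38, - 36, - 29, - 97/10, - 6, 4,29/6,23/4,43, 66,74 ] 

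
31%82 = 31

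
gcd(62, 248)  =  62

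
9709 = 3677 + 6032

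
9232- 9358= - 126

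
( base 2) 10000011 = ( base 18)75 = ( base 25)56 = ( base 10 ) 131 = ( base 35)3q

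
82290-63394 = 18896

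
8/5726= 4/2863 = 0.00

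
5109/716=5109/716  =  7.14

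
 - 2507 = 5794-8301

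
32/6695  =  32/6695 = 0.00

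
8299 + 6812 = 15111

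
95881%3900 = 2281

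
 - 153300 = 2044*(-75 )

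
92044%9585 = 5779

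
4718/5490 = 2359/2745 = 0.86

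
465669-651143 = -185474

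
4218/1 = 4218 = 4218.00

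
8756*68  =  595408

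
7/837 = 7/837  =  0.01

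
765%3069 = 765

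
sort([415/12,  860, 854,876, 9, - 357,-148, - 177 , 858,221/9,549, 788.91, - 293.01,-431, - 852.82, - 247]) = [-852.82, - 431, - 357, - 293.01, - 247, - 177, - 148,9, 221/9,415/12, 549 , 788.91, 854, 858,860,  876 ]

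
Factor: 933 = 3^1*311^1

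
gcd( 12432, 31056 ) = 48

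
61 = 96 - 35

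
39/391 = 39/391 = 0.10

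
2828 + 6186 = 9014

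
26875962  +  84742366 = 111618328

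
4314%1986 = 342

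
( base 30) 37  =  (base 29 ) 3a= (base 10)97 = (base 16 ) 61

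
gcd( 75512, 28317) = 9439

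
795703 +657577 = 1453280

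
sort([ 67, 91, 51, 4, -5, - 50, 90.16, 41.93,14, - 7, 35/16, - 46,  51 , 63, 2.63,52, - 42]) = [ - 50,-46,  -  42, - 7, - 5,35/16,2.63,4,14, 41.93, 51,  51, 52, 63, 67,90.16, 91 ]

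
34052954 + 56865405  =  90918359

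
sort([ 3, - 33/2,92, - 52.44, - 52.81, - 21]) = [- 52.81, - 52.44, - 21,-33/2, 3, 92 ] 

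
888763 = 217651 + 671112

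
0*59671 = 0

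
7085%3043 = 999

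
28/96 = 7/24 = 0.29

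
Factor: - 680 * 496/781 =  - 337280/781=- 2^7*5^1*11^( - 1)*17^1 * 31^1 * 71^( - 1)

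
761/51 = 14 + 47/51= 14.92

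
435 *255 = 110925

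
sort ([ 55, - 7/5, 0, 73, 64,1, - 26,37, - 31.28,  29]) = [ - 31.28, - 26, - 7/5,0,  1, 29, 37, 55, 64, 73 ] 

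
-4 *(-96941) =387764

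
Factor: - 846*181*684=-2^3*3^4*19^1*47^1*181^1=- 104738184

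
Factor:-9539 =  - 9539^1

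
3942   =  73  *54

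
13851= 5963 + 7888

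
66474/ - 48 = -1385 + 1/8 = - 1384.88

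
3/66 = 1/22  =  0.05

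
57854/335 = 57854/335 = 172.70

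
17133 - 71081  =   - 53948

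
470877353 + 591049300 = 1061926653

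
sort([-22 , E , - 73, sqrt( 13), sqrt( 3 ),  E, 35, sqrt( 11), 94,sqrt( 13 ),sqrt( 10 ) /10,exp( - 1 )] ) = [ - 73,  -  22,  sqrt( 10)/10,  exp ( - 1 ), sqrt( 3),E, E,sqrt( 11), sqrt( 13 ),sqrt( 13), 35, 94]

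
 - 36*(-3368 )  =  121248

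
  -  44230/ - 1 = 44230 + 0/1 = 44230.00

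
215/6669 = 215/6669 = 0.03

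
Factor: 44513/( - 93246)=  -2^( - 1) * 3^ (- 1 ) * 7^1*6359^1*15541^(-1 ) 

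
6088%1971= 175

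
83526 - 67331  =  16195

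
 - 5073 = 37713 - 42786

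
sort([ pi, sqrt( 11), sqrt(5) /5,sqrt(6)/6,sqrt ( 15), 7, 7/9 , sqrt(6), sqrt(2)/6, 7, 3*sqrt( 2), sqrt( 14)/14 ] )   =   [ sqrt(2 ) /6, sqrt(14)/14, sqrt(6)/6  ,  sqrt( 5)/5, 7/9,sqrt(6 ),pi,  sqrt( 11 ),sqrt( 15 )  ,  3*sqrt(2), 7,7]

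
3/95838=1/31946 = 0.00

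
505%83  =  7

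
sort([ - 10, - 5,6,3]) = [ - 10, - 5,3,6]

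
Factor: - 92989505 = -5^1*7^2*379549^1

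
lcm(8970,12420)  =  161460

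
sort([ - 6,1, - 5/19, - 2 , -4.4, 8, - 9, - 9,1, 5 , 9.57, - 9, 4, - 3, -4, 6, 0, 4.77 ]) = [ - 9,-9, - 9, - 6, - 4.4, - 4, - 3, - 2, - 5/19, 0, 1, 1,4,4.77,5 , 6, 8, 9.57] 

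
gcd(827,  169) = 1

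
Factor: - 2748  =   - 2^2*3^1 *229^1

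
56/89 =56/89 = 0.63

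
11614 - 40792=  - 29178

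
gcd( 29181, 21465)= 3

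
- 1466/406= - 733/203 = - 3.61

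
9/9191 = 9/9191 = 0.00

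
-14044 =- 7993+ -6051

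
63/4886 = 9/698 = 0.01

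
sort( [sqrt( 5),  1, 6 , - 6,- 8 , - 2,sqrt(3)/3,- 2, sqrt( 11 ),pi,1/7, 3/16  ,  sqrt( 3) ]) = [ - 8,- 6,-2, - 2, 1/7,3/16 , sqrt(3)/3,1,sqrt ( 3),sqrt( 5), pi,sqrt (11), 6]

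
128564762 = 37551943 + 91012819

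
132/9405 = 4/285 = 0.01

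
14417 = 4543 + 9874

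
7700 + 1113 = 8813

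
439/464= 439/464 = 0.95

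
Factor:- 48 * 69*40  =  -2^7*3^2 * 5^1 * 23^1= - 132480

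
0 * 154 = 0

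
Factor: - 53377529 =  - 137^1 * 139^1*2803^1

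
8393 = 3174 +5219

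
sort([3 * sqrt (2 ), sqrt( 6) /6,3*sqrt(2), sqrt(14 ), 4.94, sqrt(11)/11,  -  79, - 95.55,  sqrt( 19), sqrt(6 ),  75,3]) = [-95.55,  -  79, sqrt( 11 ) /11, sqrt( 6 ) /6, sqrt( 6 ), 3, sqrt(14),3*sqrt(2 ), 3*sqrt(2 ),sqrt ( 19 ), 4.94, 75 ] 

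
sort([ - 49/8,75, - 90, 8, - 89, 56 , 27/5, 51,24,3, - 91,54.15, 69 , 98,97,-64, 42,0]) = [ - 91,- 90, - 89 , - 64, - 49/8,  0,  3, 27/5,8, 24, 42,51,54.15, 56,69, 75,97,  98]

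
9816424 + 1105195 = 10921619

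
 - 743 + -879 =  - 1622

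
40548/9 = 4505 + 1/3 =4505.33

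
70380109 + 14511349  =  84891458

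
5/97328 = 5/97328 = 0.00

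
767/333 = 767/333 = 2.30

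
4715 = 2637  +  2078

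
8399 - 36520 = -28121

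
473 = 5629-5156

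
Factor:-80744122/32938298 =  - 23^1 *53^1*33119^1* 16469149^(- 1)=- 40372061/16469149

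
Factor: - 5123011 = -5123011^1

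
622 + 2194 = 2816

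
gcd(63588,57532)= 3028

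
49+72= 121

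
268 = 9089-8821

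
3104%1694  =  1410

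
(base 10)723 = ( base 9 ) 883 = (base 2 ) 1011010011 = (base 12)503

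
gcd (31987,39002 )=1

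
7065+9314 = 16379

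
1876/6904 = 469/1726 = 0.27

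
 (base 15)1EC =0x1BF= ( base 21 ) 106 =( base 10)447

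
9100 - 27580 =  - 18480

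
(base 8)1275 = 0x2BD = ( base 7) 2021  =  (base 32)lt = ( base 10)701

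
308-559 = - 251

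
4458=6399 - 1941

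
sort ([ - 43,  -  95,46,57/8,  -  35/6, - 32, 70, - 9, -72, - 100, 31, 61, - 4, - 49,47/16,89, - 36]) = [ - 100, - 95, - 72, -49, - 43, - 36, - 32, - 9,-35/6 , - 4, 47/16 , 57/8, 31,  46, 61,70, 89]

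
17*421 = 7157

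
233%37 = 11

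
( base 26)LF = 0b1000110001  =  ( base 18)1D3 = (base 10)561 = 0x231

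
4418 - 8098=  - 3680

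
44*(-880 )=-38720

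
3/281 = 3/281 = 0.01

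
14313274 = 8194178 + 6119096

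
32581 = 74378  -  41797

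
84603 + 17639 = 102242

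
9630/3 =3210 = 3210.00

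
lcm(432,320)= 8640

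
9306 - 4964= 4342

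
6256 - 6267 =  - 11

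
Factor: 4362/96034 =3^1*727^1*48017^ ( - 1)= 2181/48017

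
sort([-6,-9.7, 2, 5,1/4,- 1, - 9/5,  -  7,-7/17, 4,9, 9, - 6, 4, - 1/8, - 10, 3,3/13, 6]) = [-10,-9.7, - 7,-6, - 6,-9/5, - 1, - 7/17, -1/8, 3/13, 1/4 , 2, 3,  4, 4, 5, 6,9,  9]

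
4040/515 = 808/103 = 7.84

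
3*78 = 234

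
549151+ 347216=896367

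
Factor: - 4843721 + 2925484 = -1918237^1 = - 1918237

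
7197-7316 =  - 119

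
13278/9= 1475 + 1/3  =  1475.33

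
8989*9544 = 85791016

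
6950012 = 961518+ 5988494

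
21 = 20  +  1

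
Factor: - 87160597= - 87160597^1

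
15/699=5/233 = 0.02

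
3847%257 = 249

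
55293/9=18431/3 = 6143.67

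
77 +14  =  91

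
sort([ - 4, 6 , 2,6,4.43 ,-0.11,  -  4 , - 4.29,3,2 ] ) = [ - 4.29, - 4 , - 4, - 0.11  ,  2, 2,  3,4.43,  6,6] 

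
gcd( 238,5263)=1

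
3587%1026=509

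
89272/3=89272/3=29757.33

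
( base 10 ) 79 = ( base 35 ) 29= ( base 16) 4f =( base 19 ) 43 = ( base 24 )37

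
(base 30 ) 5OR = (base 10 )5247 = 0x147F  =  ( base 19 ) EA3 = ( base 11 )3a40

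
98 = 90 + 8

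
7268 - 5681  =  1587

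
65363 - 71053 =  -5690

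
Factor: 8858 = 2^1*43^1*103^1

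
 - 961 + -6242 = - 7203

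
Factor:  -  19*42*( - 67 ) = 2^1*3^1 * 7^1 * 19^1*67^1  =  53466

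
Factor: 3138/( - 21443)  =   - 2^1*3^1*41^( - 1)=- 6/41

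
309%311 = 309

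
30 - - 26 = 56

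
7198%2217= 547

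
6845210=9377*730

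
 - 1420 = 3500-4920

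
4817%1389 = 650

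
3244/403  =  3244/403 = 8.05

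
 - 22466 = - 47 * 478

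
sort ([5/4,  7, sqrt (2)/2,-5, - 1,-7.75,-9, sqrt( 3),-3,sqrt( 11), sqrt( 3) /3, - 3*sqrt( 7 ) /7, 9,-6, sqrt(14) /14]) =[-9,-7.75, - 6, - 5,  -  3, - 3*sqrt( 7)/7,-1, sqrt (14)/14,sqrt( 3)/3,sqrt( 2)/2,  5/4,sqrt( 3 ), sqrt( 11),7, 9 ]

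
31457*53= 1667221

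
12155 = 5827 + 6328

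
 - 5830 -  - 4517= - 1313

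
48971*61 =2987231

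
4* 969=3876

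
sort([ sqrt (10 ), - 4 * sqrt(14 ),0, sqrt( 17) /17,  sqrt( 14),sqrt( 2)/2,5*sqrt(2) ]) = [-4 *sqrt(14), 0  ,  sqrt(17) /17 , sqrt (2)/2,sqrt( 10) , sqrt( 14 ), 5*sqrt( 2)]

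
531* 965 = 512415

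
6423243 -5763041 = 660202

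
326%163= 0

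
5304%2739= 2565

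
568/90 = 6 + 14/45  =  6.31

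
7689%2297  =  798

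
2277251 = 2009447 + 267804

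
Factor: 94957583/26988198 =2^(-1 )*3^(-1)*7^1*509^(-1 )*8837^(-1)*13565369^1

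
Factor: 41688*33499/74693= 2^3*3^3*113^( - 1)*139^1*193^1*241^1*661^( - 1 ) = 1396506312/74693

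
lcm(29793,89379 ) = 89379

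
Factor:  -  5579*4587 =  -  3^1*7^1*11^1*139^1 * 797^1 = - 25590873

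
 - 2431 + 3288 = 857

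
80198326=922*86983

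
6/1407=2/469  =  0.00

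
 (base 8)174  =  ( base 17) 75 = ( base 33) 3P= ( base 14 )8c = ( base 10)124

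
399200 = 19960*20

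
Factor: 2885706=2^1*3^4*47^1 * 379^1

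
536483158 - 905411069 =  - 368927911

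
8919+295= 9214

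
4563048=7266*628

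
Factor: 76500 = 2^2*3^2 * 5^3*17^1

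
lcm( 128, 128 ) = 128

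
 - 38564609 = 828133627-866698236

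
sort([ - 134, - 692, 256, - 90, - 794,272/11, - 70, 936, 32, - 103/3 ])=[-794, - 692, - 134, - 90, - 70, - 103/3,272/11, 32 , 256,936 ]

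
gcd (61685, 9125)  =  365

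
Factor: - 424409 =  -179^1*2371^1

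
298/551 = 298/551 = 0.54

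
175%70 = 35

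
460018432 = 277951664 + 182066768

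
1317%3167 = 1317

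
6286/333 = 6286/333 = 18.88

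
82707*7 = 578949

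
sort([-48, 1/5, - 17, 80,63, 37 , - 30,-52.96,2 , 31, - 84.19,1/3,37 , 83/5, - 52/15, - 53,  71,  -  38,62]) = [ - 84.19, - 53, - 52.96,-48, - 38, - 30, - 17, - 52/15,1/5, 1/3,2, 83/5,  31,37,37,62,  63, 71, 80]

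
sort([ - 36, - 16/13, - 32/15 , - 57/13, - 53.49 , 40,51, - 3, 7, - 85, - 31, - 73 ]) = [  -  85, - 73, - 53.49 , - 36, - 31, - 57/13, - 3,-32/15, - 16/13,7,40,51] 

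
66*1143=75438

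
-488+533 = 45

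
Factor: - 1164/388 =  - 3 = -3^1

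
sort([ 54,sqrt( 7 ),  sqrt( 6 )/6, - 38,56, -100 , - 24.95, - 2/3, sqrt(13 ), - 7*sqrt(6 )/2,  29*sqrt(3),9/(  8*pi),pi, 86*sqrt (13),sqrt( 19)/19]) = [ - 100, - 38, - 24.95, - 7 * sqrt(6)/2, - 2/3,sqrt(19 ) /19, 9/ (8*pi ),  sqrt( 6)/6,sqrt(7),pi, sqrt( 13),  29*sqrt( 3),54,56,86*sqrt(13)]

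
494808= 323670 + 171138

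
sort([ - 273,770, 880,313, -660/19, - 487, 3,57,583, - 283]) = [ - 487,-283,  -  273, - 660/19,3,57,313,583, 770, 880] 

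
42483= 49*867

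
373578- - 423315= 796893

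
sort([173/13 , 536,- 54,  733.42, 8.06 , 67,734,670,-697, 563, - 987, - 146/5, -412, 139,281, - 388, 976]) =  [- 987, - 697, - 412, - 388, - 54, -146/5, 8.06,  173/13,67,139 , 281, 536 , 563,670  ,  733.42, 734, 976 ] 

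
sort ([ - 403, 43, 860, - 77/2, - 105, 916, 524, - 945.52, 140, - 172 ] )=[ - 945.52, - 403, -172, - 105 ,-77/2, 43, 140, 524, 860,916]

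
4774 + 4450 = 9224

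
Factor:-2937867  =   - 3^1*643^1*1523^1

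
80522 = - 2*( - 40261 ) 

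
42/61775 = 6/8825 = 0.00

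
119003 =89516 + 29487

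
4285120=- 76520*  (  -  56)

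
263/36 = 7 + 11/36 = 7.31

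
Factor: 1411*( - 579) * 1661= - 1356985509= -  3^1 * 11^1 * 17^1*83^1 * 151^1*193^1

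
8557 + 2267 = 10824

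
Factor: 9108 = 2^2 *3^2*11^1*23^1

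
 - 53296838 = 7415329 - 60712167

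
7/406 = 1/58= 0.02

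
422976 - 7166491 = -6743515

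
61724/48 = 1285 + 11/12=1285.92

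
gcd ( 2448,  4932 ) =36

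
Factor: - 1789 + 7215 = 2^1*2713^1 = 5426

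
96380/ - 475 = - 203 + 9/95 = - 202.91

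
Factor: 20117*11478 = 230902926 = 2^1 * 3^1*1913^1*20117^1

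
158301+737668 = 895969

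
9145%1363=967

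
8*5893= 47144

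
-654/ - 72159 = 218/24053 = 0.01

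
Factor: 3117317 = 7^1*223^1*1997^1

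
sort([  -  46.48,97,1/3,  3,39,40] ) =[-46.48,1/3,3,39, 40,97]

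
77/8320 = 77/8320 = 0.01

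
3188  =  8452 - 5264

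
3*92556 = 277668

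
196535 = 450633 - 254098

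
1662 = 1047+615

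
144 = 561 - 417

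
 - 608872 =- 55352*11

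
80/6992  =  5/437=0.01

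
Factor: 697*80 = 2^4 * 5^1*17^1 * 41^1 = 55760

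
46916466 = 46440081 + 476385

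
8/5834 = 4/2917 = 0.00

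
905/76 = 11+69/76 = 11.91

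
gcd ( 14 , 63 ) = 7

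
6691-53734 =- 47043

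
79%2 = 1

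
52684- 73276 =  - 20592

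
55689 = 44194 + 11495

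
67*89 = 5963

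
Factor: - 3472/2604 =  - 2^2*3^( - 1) = - 4/3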